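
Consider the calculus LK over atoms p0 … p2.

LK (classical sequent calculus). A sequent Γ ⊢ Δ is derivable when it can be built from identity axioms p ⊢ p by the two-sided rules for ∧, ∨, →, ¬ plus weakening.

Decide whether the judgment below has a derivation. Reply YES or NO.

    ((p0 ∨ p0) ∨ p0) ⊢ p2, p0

Derivation (root first):
[∨L] ((p0 ∨ p0) ∨ p0) ⊢ p2, p0
  [∨L] (p0 ∨ p0) ⊢ p2, p0
    [WR] p0 ⊢ p0, p2
      [Ax] p0 ⊢ p0
    [Ax] p0 ⊢ p0
  [WR] p0 ⊢ p0, p2
    [Ax] p0 ⊢ p0

Result: YES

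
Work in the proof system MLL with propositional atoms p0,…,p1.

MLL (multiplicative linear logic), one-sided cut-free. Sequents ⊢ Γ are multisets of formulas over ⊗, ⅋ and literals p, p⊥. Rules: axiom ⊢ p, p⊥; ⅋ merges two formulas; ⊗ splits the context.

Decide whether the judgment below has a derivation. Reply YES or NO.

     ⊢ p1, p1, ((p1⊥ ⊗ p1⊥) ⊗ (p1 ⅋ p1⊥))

Proof tree:
[⊗]  ⊢ p1, p1, ((p1⊥ ⊗ p1⊥) ⊗ (p1 ⅋ p1⊥))
  [⊗]  ⊢ p1, p1, (p1⊥ ⊗ p1⊥)
    [Ax]  ⊢ p1, p1⊥
    [Ax]  ⊢ p1, p1⊥
  [⅋]  ⊢ (p1 ⅋ p1⊥)
    [Ax]  ⊢ p1, p1⊥

Result: YES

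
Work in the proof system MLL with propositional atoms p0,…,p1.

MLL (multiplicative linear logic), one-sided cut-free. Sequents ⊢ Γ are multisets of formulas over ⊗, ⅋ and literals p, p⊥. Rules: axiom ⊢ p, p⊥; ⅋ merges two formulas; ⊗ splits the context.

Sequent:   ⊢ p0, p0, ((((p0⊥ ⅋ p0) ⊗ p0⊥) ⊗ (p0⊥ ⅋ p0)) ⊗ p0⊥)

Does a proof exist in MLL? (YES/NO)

Derivation trace:
[⊗]  ⊢ p0, p0, ((((p0⊥ ⅋ p0) ⊗ p0⊥) ⊗ (p0⊥ ⅋ p0)) ⊗ p0⊥)
  [⊗]  ⊢ p0, (((p0⊥ ⅋ p0) ⊗ p0⊥) ⊗ (p0⊥ ⅋ p0))
    [⊗]  ⊢ p0, ((p0⊥ ⅋ p0) ⊗ p0⊥)
      [⅋]  ⊢ (p0⊥ ⅋ p0)
        [Ax]  ⊢ p0, p0⊥
      [Ax]  ⊢ p0, p0⊥
    [⅋]  ⊢ (p0⊥ ⅋ p0)
      [Ax]  ⊢ p0, p0⊥
  [Ax]  ⊢ p0, p0⊥

Result: YES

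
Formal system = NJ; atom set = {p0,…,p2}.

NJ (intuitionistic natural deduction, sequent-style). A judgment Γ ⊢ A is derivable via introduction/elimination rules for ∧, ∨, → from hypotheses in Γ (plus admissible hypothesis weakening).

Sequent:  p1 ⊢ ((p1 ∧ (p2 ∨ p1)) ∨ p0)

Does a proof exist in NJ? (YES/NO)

Derivation trace:
[∨I₁] p1 ⊢ ((p1 ∧ (p2 ∨ p1)) ∨ p0)
  [∧I] p1 ⊢ (p1 ∧ (p2 ∨ p1))
    [Ax] p1 ⊢ p1
    [∨I₂] p1 ⊢ (p2 ∨ p1)
      [Ax] p1 ⊢ p1

Result: YES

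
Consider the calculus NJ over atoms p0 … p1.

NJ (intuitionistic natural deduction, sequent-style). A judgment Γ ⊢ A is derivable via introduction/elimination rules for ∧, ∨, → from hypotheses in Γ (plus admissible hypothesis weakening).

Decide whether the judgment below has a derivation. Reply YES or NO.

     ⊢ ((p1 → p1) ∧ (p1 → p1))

Derivation trace:
[∧I]  ⊢ ((p1 → p1) ∧ (p1 → p1))
  [→I]  ⊢ (p1 → p1)
    [Ax] p1 ⊢ p1
  [→I]  ⊢ (p1 → p1)
    [Ax] p1 ⊢ p1

Result: YES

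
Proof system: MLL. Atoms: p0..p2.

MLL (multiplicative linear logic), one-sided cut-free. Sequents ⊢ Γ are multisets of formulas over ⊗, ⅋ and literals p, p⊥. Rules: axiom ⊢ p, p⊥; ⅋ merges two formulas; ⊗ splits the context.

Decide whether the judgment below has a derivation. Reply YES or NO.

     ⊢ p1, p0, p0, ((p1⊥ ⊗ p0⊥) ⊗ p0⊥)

Derivation trace:
[⊗]  ⊢ p1, p0, p0, ((p1⊥ ⊗ p0⊥) ⊗ p0⊥)
  [⊗]  ⊢ p1, p0, (p1⊥ ⊗ p0⊥)
    [Ax]  ⊢ p1, p1⊥
    [Ax]  ⊢ p0, p0⊥
  [Ax]  ⊢ p0, p0⊥

Result: YES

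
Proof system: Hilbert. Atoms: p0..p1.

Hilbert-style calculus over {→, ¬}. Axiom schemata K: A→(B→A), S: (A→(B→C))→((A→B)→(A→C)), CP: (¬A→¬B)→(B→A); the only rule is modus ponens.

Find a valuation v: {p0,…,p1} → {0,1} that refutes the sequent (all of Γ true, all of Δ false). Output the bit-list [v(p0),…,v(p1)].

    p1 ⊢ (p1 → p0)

Enumerate valuations to refute Γ ⊢ Δ:
  v=00: Γ:[p1=F] Δ:[(p1 → p0)=T] refutes=False
  v=01: Γ:[p1=T] Δ:[(p1 → p0)=F] refutes=True  ← countermodel

Result: [0, 1]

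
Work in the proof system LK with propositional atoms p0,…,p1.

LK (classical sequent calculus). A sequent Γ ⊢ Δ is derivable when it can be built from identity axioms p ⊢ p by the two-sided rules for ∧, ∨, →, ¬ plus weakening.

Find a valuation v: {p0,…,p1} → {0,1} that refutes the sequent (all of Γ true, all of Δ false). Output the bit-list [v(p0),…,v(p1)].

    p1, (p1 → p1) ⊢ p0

Enumerate valuations to refute Γ ⊢ Δ:
  v=00: Γ:[p1=F, (p1 → p1)=T] Δ:[p0=F] refutes=False
  v=01: Γ:[p1=T, (p1 → p1)=T] Δ:[p0=F] refutes=True  ← countermodel

Result: [0, 1]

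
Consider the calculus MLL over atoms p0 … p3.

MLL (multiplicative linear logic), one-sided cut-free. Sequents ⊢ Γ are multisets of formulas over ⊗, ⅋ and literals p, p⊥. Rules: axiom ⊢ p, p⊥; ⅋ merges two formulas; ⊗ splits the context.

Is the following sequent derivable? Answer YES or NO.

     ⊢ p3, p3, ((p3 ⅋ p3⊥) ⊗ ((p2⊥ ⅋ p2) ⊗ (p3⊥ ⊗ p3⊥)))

Derivation trace:
[⊗]  ⊢ p3, p3, ((p3 ⅋ p3⊥) ⊗ ((p2⊥ ⅋ p2) ⊗ (p3⊥ ⊗ p3⊥)))
  [⅋]  ⊢ (p3 ⅋ p3⊥)
    [Ax]  ⊢ p3, p3⊥
  [⊗]  ⊢ p3, p3, ((p2⊥ ⅋ p2) ⊗ (p3⊥ ⊗ p3⊥))
    [⅋]  ⊢ (p2⊥ ⅋ p2)
      [Ax]  ⊢ p2, p2⊥
    [⊗]  ⊢ p3, p3, (p3⊥ ⊗ p3⊥)
      [Ax]  ⊢ p3, p3⊥
      [Ax]  ⊢ p3, p3⊥

Result: YES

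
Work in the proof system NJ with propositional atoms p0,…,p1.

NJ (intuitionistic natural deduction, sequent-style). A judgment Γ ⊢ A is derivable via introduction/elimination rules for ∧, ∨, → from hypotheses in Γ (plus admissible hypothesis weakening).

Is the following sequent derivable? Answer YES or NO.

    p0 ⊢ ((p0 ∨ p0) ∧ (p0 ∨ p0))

Derivation (root first):
[∧I] p0 ⊢ ((p0 ∨ p0) ∧ (p0 ∨ p0))
  [∨I₁] p0 ⊢ (p0 ∨ p0)
    [Ax] p0 ⊢ p0
  [∨I₁] p0 ⊢ (p0 ∨ p0)
    [Ax] p0 ⊢ p0

Result: YES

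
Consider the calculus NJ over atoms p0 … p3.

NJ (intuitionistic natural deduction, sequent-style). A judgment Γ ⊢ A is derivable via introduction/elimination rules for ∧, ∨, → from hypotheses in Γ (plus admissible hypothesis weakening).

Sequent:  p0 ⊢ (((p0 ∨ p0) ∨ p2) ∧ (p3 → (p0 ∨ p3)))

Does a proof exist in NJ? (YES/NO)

Derivation trace:
[∧I] p0 ⊢ (((p0 ∨ p0) ∨ p2) ∧ (p3 → (p0 ∨ p3)))
  [∨I₁] p0 ⊢ ((p0 ∨ p0) ∨ p2)
    [∨I₁] p0 ⊢ (p0 ∨ p0)
      [Ax] p0 ⊢ p0
  [→I]  ⊢ (p3 → (p0 ∨ p3))
    [∨I₂] p3 ⊢ (p0 ∨ p3)
      [Ax] p3 ⊢ p3

Result: YES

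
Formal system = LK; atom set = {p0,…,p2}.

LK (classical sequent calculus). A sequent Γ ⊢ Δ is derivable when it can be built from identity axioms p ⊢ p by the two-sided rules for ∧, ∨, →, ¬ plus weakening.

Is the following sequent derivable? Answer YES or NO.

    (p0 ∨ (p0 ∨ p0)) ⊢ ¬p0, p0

Derivation (root first):
[∨L] (p0 ∨ (p0 ∨ p0)) ⊢ ¬p0, p0
  [WL] p0 ⊢ p0, ¬p0
    [¬R]  ⊢ p0, ¬p0
      [Ax] p0 ⊢ p0
  [∨L] (p0 ∨ p0) ⊢ ¬p0, p0
    [WL] p0 ⊢ p0, ¬p0
      [¬R]  ⊢ p0, ¬p0
        [Ax] p0 ⊢ p0
    [WL] p0 ⊢ p0, ¬p0
      [¬R]  ⊢ p0, ¬p0
        [Ax] p0 ⊢ p0

Result: YES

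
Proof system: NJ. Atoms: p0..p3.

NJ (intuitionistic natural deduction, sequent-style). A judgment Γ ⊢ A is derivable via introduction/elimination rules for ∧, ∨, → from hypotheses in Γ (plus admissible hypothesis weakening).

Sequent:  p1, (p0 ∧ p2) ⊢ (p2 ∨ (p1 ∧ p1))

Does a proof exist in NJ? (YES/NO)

Derivation (root first):
[∨I₂] p1, (p0 ∧ p2) ⊢ (p2 ∨ (p1 ∧ p1))
  [∧I] p1, (p0 ∧ p2) ⊢ (p1 ∧ p1)
    [Ax] p1 ⊢ p1
    [Wk] p1, (p0 ∧ p2) ⊢ p1
      [Ax] p1 ⊢ p1

Result: YES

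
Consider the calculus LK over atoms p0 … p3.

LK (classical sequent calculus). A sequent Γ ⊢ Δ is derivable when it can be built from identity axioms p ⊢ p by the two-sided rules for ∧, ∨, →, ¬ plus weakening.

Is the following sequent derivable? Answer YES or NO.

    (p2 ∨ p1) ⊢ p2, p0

Truth-table refutation:
  v=0000: Γ:[(p2 ∨ p1)=F] Δ:[p2=F, p0=F] refutes=False
  v=0001: Γ:[(p2 ∨ p1)=F] Δ:[p2=F, p0=F] refutes=False
  v=0010: Γ:[(p2 ∨ p1)=T] Δ:[p2=T, p0=F] refutes=False
  v=0011: Γ:[(p2 ∨ p1)=T] Δ:[p2=T, p0=F] refutes=False
  v=0100: Γ:[(p2 ∨ p1)=T] Δ:[p2=F, p0=F] refutes=True  ← countermodel

Result: NO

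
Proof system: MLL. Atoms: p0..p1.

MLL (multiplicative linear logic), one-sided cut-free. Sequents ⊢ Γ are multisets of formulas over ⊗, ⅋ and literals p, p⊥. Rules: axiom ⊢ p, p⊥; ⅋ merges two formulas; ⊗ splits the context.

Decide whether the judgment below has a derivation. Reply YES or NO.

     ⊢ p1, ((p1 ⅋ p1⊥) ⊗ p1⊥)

Proof tree:
[⊗]  ⊢ p1, ((p1 ⅋ p1⊥) ⊗ p1⊥)
  [⅋]  ⊢ (p1 ⅋ p1⊥)
    [Ax]  ⊢ p1, p1⊥
  [Ax]  ⊢ p1, p1⊥

Result: YES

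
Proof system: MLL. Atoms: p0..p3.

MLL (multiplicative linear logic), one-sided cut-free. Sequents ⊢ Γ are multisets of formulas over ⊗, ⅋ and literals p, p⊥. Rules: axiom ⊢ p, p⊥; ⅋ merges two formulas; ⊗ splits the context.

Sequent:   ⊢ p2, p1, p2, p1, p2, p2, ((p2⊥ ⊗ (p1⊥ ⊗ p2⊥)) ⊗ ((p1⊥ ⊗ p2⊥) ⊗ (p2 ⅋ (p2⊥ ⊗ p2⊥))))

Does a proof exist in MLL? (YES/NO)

Proof tree:
[⊗]  ⊢ p2, p1, p2, p1, p2, p2, ((p2⊥ ⊗ (p1⊥ ⊗ p2⊥)) ⊗ ((p1⊥ ⊗ p2⊥) ⊗ (p2 ⅋ (p2⊥ ⊗ p2⊥))))
  [⊗]  ⊢ p2, p1, p2, (p2⊥ ⊗ (p1⊥ ⊗ p2⊥))
    [Ax]  ⊢ p2, p2⊥
    [⊗]  ⊢ p1, p2, (p1⊥ ⊗ p2⊥)
      [Ax]  ⊢ p1, p1⊥
      [Ax]  ⊢ p2, p2⊥
  [⊗]  ⊢ p1, p2, p2, ((p1⊥ ⊗ p2⊥) ⊗ (p2 ⅋ (p2⊥ ⊗ p2⊥)))
    [⊗]  ⊢ p1, p2, (p1⊥ ⊗ p2⊥)
      [Ax]  ⊢ p1, p1⊥
      [Ax]  ⊢ p2, p2⊥
    [⅋]  ⊢ p2, (p2 ⅋ (p2⊥ ⊗ p2⊥))
      [⊗]  ⊢ p2, p2, (p2⊥ ⊗ p2⊥)
        [Ax]  ⊢ p2, p2⊥
        [Ax]  ⊢ p2, p2⊥

Result: YES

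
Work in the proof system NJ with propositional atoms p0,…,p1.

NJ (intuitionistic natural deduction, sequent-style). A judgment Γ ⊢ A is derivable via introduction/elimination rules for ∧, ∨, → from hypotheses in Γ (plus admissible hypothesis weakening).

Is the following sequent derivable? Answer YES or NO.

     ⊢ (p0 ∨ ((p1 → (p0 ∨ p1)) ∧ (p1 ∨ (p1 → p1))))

Proof tree:
[∨I₂]  ⊢ (p0 ∨ ((p1 → (p0 ∨ p1)) ∧ (p1 ∨ (p1 → p1))))
  [∧I]  ⊢ ((p1 → (p0 ∨ p1)) ∧ (p1 ∨ (p1 → p1)))
    [→I]  ⊢ (p1 → (p0 ∨ p1))
      [∨I₂] p1 ⊢ (p0 ∨ p1)
        [Ax] p1 ⊢ p1
    [∨I₂]  ⊢ (p1 ∨ (p1 → p1))
      [→I]  ⊢ (p1 → p1)
        [Ax] p1 ⊢ p1

Result: YES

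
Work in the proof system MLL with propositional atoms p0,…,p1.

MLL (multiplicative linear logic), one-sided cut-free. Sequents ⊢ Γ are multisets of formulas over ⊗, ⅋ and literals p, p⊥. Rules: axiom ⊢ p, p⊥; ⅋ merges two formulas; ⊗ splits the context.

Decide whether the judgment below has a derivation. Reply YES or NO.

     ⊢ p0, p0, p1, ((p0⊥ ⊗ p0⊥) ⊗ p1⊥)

Derivation trace:
[⊗]  ⊢ p0, p0, p1, ((p0⊥ ⊗ p0⊥) ⊗ p1⊥)
  [⊗]  ⊢ p0, p0, (p0⊥ ⊗ p0⊥)
    [Ax]  ⊢ p0, p0⊥
    [Ax]  ⊢ p0, p0⊥
  [Ax]  ⊢ p1, p1⊥

Result: YES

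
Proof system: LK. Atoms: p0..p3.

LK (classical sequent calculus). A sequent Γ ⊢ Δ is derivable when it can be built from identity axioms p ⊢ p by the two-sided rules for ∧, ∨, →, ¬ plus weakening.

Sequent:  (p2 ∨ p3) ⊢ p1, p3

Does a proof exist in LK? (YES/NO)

Enumerate valuations to refute Γ ⊢ Δ:
  v=0000: Γ:[(p2 ∨ p3)=F] Δ:[p1=F, p3=F] refutes=False
  v=0001: Γ:[(p2 ∨ p3)=T] Δ:[p1=F, p3=T] refutes=False
  v=0010: Γ:[(p2 ∨ p3)=T] Δ:[p1=F, p3=F] refutes=True  ← countermodel

Result: NO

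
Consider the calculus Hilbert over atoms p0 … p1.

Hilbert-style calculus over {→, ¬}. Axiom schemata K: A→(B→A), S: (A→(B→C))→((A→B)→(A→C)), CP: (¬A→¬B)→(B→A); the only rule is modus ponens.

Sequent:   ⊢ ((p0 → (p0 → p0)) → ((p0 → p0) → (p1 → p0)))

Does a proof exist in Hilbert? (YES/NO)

Search for a countermodel by truth-table:
  v=00: Γ:[] Δ:[((p0 → (p0 → p0)) → ((p0 → p0) → (p1 → p0)))=T] refutes=False
  v=01: Γ:[] Δ:[((p0 → (p0 → p0)) → ((p0 → p0) → (p1 → p0)))=F] refutes=True  ← countermodel

Result: NO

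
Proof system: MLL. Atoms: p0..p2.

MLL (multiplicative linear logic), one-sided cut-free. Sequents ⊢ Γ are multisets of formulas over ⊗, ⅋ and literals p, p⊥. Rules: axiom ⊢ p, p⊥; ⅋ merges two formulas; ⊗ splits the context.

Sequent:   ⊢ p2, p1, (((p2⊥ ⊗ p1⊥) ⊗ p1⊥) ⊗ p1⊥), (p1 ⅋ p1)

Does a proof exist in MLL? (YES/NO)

Proof tree:
[⅋]  ⊢ p2, p1, (((p2⊥ ⊗ p1⊥) ⊗ p1⊥) ⊗ p1⊥), (p1 ⅋ p1)
  [⊗]  ⊢ p2, p1, p1, p1, (((p2⊥ ⊗ p1⊥) ⊗ p1⊥) ⊗ p1⊥)
    [⊗]  ⊢ p2, p1, p1, ((p2⊥ ⊗ p1⊥) ⊗ p1⊥)
      [⊗]  ⊢ p2, p1, (p2⊥ ⊗ p1⊥)
        [Ax]  ⊢ p2, p2⊥
        [Ax]  ⊢ p1, p1⊥
      [Ax]  ⊢ p1, p1⊥
    [Ax]  ⊢ p1, p1⊥

Result: YES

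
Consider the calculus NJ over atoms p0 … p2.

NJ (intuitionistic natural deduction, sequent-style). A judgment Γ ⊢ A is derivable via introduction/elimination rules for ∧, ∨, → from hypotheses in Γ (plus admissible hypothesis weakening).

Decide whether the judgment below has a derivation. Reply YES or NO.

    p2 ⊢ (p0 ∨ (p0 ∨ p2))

Proof tree:
[∨I₂] p2 ⊢ (p0 ∨ (p0 ∨ p2))
  [∨I₂] p2 ⊢ (p0 ∨ p2)
    [Ax] p2 ⊢ p2

Result: YES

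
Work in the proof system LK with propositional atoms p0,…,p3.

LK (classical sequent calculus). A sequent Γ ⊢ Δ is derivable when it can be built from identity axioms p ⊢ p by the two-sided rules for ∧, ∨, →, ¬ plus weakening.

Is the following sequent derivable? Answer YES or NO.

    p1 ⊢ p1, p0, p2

Derivation (root first):
[WR] p1 ⊢ p1, p0, p2
  [WR] p1 ⊢ p1, p0
    [Ax] p1 ⊢ p1

Result: YES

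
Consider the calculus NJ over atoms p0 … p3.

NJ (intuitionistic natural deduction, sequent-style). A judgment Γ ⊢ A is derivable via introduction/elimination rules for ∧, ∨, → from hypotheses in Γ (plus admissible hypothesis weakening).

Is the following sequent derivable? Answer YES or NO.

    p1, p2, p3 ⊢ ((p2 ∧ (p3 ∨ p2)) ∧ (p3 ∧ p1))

Proof tree:
[∧I] p1, p2, p3 ⊢ ((p2 ∧ (p3 ∨ p2)) ∧ (p3 ∧ p1))
  [∧I] p1, p2, p3 ⊢ (p2 ∧ (p3 ∨ p2))
    [Wk] p2, p1 ⊢ p2
      [Ax] p2 ⊢ p2
    [Wk] p3, p2 ⊢ (p3 ∨ p2)
      [∨I₁] p3 ⊢ (p3 ∨ p2)
        [Ax] p3 ⊢ p3
  [∧I] p1, p3 ⊢ (p3 ∧ p1)
    [Ax] p3 ⊢ p3
    [Ax] p1 ⊢ p1

Result: YES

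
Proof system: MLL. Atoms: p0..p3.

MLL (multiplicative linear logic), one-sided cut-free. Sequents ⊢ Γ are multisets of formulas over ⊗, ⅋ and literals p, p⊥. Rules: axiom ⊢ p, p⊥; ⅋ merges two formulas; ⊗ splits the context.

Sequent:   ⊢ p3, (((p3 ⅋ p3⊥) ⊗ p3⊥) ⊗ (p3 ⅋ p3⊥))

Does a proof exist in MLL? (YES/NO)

Derivation (root first):
[⊗]  ⊢ p3, (((p3 ⅋ p3⊥) ⊗ p3⊥) ⊗ (p3 ⅋ p3⊥))
  [⊗]  ⊢ p3, ((p3 ⅋ p3⊥) ⊗ p3⊥)
    [⅋]  ⊢ (p3 ⅋ p3⊥)
      [Ax]  ⊢ p3, p3⊥
    [Ax]  ⊢ p3, p3⊥
  [⅋]  ⊢ (p3 ⅋ p3⊥)
    [Ax]  ⊢ p3, p3⊥

Result: YES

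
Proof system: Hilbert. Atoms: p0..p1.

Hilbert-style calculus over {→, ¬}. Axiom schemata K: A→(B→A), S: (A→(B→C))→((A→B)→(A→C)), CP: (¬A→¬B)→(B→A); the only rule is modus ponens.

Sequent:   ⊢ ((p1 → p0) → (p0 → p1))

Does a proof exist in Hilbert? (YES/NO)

Truth-table refutation:
  v=00: Γ:[] Δ:[((p1 → p0) → (p0 → p1))=T] refutes=False
  v=01: Γ:[] Δ:[((p1 → p0) → (p0 → p1))=T] refutes=False
  v=10: Γ:[] Δ:[((p1 → p0) → (p0 → p1))=F] refutes=True  ← countermodel

Result: NO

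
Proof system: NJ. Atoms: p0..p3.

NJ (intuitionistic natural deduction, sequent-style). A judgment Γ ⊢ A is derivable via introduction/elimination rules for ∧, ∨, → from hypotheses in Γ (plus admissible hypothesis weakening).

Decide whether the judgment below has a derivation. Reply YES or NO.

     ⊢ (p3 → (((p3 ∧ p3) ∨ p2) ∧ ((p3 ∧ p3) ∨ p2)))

Derivation trace:
[→I]  ⊢ (p3 → (((p3 ∧ p3) ∨ p2) ∧ ((p3 ∧ p3) ∨ p2)))
  [∧I] p3 ⊢ (((p3 ∧ p3) ∨ p2) ∧ ((p3 ∧ p3) ∨ p2))
    [∨I₁] p3 ⊢ ((p3 ∧ p3) ∨ p2)
      [∧I] p3 ⊢ (p3 ∧ p3)
        [Ax] p3 ⊢ p3
        [Ax] p3 ⊢ p3
    [∨I₁] p3 ⊢ ((p3 ∧ p3) ∨ p2)
      [∧I] p3 ⊢ (p3 ∧ p3)
        [Ax] p3 ⊢ p3
        [Ax] p3 ⊢ p3

Result: YES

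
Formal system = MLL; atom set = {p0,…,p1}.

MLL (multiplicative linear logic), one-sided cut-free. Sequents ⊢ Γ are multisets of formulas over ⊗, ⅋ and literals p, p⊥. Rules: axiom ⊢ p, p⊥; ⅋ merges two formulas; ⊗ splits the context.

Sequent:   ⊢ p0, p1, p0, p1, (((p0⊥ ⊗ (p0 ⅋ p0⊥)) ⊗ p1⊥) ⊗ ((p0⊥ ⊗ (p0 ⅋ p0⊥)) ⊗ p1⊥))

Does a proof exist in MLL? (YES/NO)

Derivation trace:
[⊗]  ⊢ p0, p1, p0, p1, (((p0⊥ ⊗ (p0 ⅋ p0⊥)) ⊗ p1⊥) ⊗ ((p0⊥ ⊗ (p0 ⅋ p0⊥)) ⊗ p1⊥))
  [⊗]  ⊢ p0, p1, ((p0⊥ ⊗ (p0 ⅋ p0⊥)) ⊗ p1⊥)
    [⊗]  ⊢ p0, (p0⊥ ⊗ (p0 ⅋ p0⊥))
      [Ax]  ⊢ p0, p0⊥
      [⅋]  ⊢ (p0 ⅋ p0⊥)
        [Ax]  ⊢ p0, p0⊥
    [Ax]  ⊢ p1, p1⊥
  [⊗]  ⊢ p0, p1, ((p0⊥ ⊗ (p0 ⅋ p0⊥)) ⊗ p1⊥)
    [⊗]  ⊢ p0, (p0⊥ ⊗ (p0 ⅋ p0⊥))
      [Ax]  ⊢ p0, p0⊥
      [⅋]  ⊢ (p0 ⅋ p0⊥)
        [Ax]  ⊢ p0, p0⊥
    [Ax]  ⊢ p1, p1⊥

Result: YES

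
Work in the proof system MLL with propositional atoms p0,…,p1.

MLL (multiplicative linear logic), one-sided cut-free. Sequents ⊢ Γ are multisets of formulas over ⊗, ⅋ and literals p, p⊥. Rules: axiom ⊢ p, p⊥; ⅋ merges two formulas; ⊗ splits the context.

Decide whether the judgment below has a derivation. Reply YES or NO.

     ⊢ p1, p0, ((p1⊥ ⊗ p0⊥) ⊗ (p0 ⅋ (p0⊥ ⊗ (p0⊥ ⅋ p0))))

Proof tree:
[⊗]  ⊢ p1, p0, ((p1⊥ ⊗ p0⊥) ⊗ (p0 ⅋ (p0⊥ ⊗ (p0⊥ ⅋ p0))))
  [⊗]  ⊢ p1, p0, (p1⊥ ⊗ p0⊥)
    [Ax]  ⊢ p1, p1⊥
    [Ax]  ⊢ p0, p0⊥
  [⅋]  ⊢ (p0 ⅋ (p0⊥ ⊗ (p0⊥ ⅋ p0)))
    [⊗]  ⊢ p0, (p0⊥ ⊗ (p0⊥ ⅋ p0))
      [Ax]  ⊢ p0, p0⊥
      [⅋]  ⊢ (p0⊥ ⅋ p0)
        [Ax]  ⊢ p0, p0⊥

Result: YES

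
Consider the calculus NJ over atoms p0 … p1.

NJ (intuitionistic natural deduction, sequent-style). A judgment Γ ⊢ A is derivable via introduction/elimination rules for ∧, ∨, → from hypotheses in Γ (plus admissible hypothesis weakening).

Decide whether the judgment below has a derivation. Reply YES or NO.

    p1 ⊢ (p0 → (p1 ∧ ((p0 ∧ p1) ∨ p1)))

Derivation (root first):
[→I] p1 ⊢ (p0 → (p1 ∧ ((p0 ∧ p1) ∨ p1)))
  [∧I] p1, p0 ⊢ (p1 ∧ ((p0 ∧ p1) ∨ p1))
    [Ax] p1 ⊢ p1
    [∨I₁] p1, p0 ⊢ ((p0 ∧ p1) ∨ p1)
      [∧I] p1, p0 ⊢ (p0 ∧ p1)
        [Ax] p0 ⊢ p0
        [Ax] p1 ⊢ p1

Result: YES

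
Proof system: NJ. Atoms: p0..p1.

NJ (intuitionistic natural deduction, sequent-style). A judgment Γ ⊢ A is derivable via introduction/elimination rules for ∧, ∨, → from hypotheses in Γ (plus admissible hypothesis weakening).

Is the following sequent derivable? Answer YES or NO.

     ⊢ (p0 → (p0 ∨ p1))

Derivation (root first):
[→I]  ⊢ (p0 → (p0 ∨ p1))
  [∨I₁] p0 ⊢ (p0 ∨ p1)
    [Ax] p0 ⊢ p0

Result: YES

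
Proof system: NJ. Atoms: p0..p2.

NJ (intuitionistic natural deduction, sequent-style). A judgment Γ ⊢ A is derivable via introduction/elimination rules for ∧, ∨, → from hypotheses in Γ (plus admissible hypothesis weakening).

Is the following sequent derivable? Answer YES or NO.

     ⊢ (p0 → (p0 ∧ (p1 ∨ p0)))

Derivation (root first):
[→I]  ⊢ (p0 → (p0 ∧ (p1 ∨ p0)))
  [∧I] p0 ⊢ (p0 ∧ (p1 ∨ p0))
    [Ax] p0 ⊢ p0
    [∨I₂] p0 ⊢ (p1 ∨ p0)
      [Ax] p0 ⊢ p0

Result: YES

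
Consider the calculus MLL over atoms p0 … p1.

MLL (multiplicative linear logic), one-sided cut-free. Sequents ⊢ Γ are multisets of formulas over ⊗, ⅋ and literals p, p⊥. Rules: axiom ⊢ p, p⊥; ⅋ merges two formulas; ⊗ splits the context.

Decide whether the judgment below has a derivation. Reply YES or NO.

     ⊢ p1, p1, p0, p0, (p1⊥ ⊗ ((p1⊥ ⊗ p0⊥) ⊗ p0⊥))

Derivation trace:
[⊗]  ⊢ p1, p1, p0, p0, (p1⊥ ⊗ ((p1⊥ ⊗ p0⊥) ⊗ p0⊥))
  [Ax]  ⊢ p1, p1⊥
  [⊗]  ⊢ p1, p0, p0, ((p1⊥ ⊗ p0⊥) ⊗ p0⊥)
    [⊗]  ⊢ p1, p0, (p1⊥ ⊗ p0⊥)
      [Ax]  ⊢ p1, p1⊥
      [Ax]  ⊢ p0, p0⊥
    [Ax]  ⊢ p0, p0⊥

Result: YES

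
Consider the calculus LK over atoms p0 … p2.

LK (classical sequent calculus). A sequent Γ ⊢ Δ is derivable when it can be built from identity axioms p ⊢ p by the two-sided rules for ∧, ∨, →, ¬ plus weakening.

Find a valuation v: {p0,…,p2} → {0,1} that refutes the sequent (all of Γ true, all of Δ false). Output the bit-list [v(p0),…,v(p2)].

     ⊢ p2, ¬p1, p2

Search for a countermodel by truth-table:
  v=000: Γ:[] Δ:[p2=F, ¬p1=T, p2=F] refutes=False
  v=001: Γ:[] Δ:[p2=T, ¬p1=T, p2=T] refutes=False
  v=010: Γ:[] Δ:[p2=F, ¬p1=F, p2=F] refutes=True  ← countermodel

Result: [0, 1, 0]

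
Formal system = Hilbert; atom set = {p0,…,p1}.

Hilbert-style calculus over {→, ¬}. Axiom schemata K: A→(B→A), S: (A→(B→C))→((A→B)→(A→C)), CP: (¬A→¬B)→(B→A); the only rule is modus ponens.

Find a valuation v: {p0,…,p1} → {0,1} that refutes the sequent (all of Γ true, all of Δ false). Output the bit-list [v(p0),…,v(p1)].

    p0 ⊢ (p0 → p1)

Enumerate valuations to refute Γ ⊢ Δ:
  v=00: Γ:[p0=F] Δ:[(p0 → p1)=T] refutes=False
  v=01: Γ:[p0=F] Δ:[(p0 → p1)=T] refutes=False
  v=10: Γ:[p0=T] Δ:[(p0 → p1)=F] refutes=True  ← countermodel

Result: [1, 0]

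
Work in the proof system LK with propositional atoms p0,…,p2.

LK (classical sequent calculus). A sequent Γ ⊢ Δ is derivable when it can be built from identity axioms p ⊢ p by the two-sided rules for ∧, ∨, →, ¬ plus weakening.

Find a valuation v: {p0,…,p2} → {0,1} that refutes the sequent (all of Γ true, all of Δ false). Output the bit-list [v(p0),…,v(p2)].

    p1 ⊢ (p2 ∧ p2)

Enumerate valuations to refute Γ ⊢ Δ:
  v=000: Γ:[p1=F] Δ:[(p2 ∧ p2)=F] refutes=False
  v=001: Γ:[p1=F] Δ:[(p2 ∧ p2)=T] refutes=False
  v=010: Γ:[p1=T] Δ:[(p2 ∧ p2)=F] refutes=True  ← countermodel

Result: [0, 1, 0]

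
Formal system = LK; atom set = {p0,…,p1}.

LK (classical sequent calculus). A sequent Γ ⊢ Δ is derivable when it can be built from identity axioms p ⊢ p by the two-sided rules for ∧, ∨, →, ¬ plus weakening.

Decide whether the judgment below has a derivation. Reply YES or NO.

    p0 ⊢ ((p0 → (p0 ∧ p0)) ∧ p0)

Proof tree:
[∧R] p0 ⊢ ((p0 → (p0 ∧ p0)) ∧ p0)
  [→R]  ⊢ (p0 → (p0 ∧ p0))
    [∧R] p0 ⊢ (p0 ∧ p0)
      [Ax] p0 ⊢ p0
      [Ax] p0 ⊢ p0
  [Ax] p0 ⊢ p0

Result: YES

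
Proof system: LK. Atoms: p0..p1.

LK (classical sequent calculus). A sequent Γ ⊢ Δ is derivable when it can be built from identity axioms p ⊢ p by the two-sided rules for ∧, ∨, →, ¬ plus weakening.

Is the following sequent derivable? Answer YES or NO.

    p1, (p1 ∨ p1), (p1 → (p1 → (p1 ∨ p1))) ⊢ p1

Proof tree:
[→L] p1, (p1 ∨ p1), (p1 → (p1 → (p1 ∨ p1))) ⊢ p1
  [Ax] p1 ⊢ p1
  [→L] (p1 ∨ p1), (p1 → (p1 ∨ p1)) ⊢ p1
    [∨L] (p1 ∨ p1) ⊢ p1
      [Ax] p1 ⊢ p1
      [Ax] p1 ⊢ p1
    [∨L] (p1 ∨ p1) ⊢ p1
      [Ax] p1 ⊢ p1
      [Ax] p1 ⊢ p1

Result: YES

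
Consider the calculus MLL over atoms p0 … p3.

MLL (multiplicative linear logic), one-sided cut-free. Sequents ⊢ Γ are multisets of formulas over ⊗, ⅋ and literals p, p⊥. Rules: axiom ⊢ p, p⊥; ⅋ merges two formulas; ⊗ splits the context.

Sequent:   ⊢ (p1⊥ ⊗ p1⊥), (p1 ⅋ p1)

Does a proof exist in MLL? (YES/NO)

Derivation trace:
[⅋]  ⊢ (p1⊥ ⊗ p1⊥), (p1 ⅋ p1)
  [⊗]  ⊢ p1, p1, (p1⊥ ⊗ p1⊥)
    [Ax]  ⊢ p1, p1⊥
    [Ax]  ⊢ p1, p1⊥

Result: YES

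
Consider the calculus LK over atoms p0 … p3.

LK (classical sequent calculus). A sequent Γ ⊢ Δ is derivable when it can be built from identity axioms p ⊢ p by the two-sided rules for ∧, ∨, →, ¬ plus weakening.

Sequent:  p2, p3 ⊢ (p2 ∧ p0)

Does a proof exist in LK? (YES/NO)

Truth-table refutation:
  v=0000: Γ:[p2=F, p3=F] Δ:[(p2 ∧ p0)=F] refutes=False
  v=0001: Γ:[p2=F, p3=T] Δ:[(p2 ∧ p0)=F] refutes=False
  v=0010: Γ:[p2=T, p3=F] Δ:[(p2 ∧ p0)=F] refutes=False
  v=0011: Γ:[p2=T, p3=T] Δ:[(p2 ∧ p0)=F] refutes=True  ← countermodel

Result: NO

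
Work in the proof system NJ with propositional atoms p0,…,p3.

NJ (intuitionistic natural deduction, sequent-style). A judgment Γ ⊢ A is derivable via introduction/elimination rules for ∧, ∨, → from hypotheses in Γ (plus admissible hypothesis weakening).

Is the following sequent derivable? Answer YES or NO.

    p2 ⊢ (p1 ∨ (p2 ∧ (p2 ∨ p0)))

Derivation trace:
[∨I₂] p2 ⊢ (p1 ∨ (p2 ∧ (p2 ∨ p0)))
  [∧I] p2 ⊢ (p2 ∧ (p2 ∨ p0))
    [Ax] p2 ⊢ p2
    [∨I₁] p2 ⊢ (p2 ∨ p0)
      [Ax] p2 ⊢ p2

Result: YES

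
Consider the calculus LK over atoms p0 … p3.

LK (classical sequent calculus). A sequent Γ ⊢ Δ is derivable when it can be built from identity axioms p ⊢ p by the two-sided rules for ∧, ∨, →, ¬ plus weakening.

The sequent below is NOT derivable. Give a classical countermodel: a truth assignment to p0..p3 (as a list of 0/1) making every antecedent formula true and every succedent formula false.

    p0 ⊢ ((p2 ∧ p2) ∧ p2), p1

Search for a countermodel by truth-table:
  v=0000: Γ:[p0=F] Δ:[((p2 ∧ p2) ∧ p2)=F, p1=F] refutes=False
  v=0001: Γ:[p0=F] Δ:[((p2 ∧ p2) ∧ p2)=F, p1=F] refutes=False
  v=0010: Γ:[p0=F] Δ:[((p2 ∧ p2) ∧ p2)=T, p1=F] refutes=False
  v=0011: Γ:[p0=F] Δ:[((p2 ∧ p2) ∧ p2)=T, p1=F] refutes=False
  v=0100: Γ:[p0=F] Δ:[((p2 ∧ p2) ∧ p2)=F, p1=T] refutes=False
  v=0101: Γ:[p0=F] Δ:[((p2 ∧ p2) ∧ p2)=F, p1=T] refutes=False
  v=0110: Γ:[p0=F] Δ:[((p2 ∧ p2) ∧ p2)=T, p1=T] refutes=False
  v=0111: Γ:[p0=F] Δ:[((p2 ∧ p2) ∧ p2)=T, p1=T] refutes=False
  v=1000: Γ:[p0=T] Δ:[((p2 ∧ p2) ∧ p2)=F, p1=F] refutes=True  ← countermodel

Result: [1, 0, 0, 0]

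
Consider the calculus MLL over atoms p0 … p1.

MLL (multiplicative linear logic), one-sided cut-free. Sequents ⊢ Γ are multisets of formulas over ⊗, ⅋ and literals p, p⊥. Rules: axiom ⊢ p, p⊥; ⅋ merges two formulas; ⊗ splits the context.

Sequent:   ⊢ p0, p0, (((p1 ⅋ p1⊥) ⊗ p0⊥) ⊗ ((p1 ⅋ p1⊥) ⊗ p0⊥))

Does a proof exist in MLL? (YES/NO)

Proof tree:
[⊗]  ⊢ p0, p0, (((p1 ⅋ p1⊥) ⊗ p0⊥) ⊗ ((p1 ⅋ p1⊥) ⊗ p0⊥))
  [⊗]  ⊢ p0, ((p1 ⅋ p1⊥) ⊗ p0⊥)
    [⅋]  ⊢ (p1 ⅋ p1⊥)
      [Ax]  ⊢ p1, p1⊥
    [Ax]  ⊢ p0, p0⊥
  [⊗]  ⊢ p0, ((p1 ⅋ p1⊥) ⊗ p0⊥)
    [⅋]  ⊢ (p1 ⅋ p1⊥)
      [Ax]  ⊢ p1, p1⊥
    [Ax]  ⊢ p0, p0⊥

Result: YES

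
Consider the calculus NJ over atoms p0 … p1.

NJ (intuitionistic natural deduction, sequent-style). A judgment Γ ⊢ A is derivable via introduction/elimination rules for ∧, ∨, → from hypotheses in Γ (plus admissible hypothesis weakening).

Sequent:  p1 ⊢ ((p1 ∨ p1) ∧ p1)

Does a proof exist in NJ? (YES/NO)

Derivation (root first):
[∧I] p1 ⊢ ((p1 ∨ p1) ∧ p1)
  [∨I₂] p1 ⊢ (p1 ∨ p1)
    [Ax] p1 ⊢ p1
  [Ax] p1 ⊢ p1

Result: YES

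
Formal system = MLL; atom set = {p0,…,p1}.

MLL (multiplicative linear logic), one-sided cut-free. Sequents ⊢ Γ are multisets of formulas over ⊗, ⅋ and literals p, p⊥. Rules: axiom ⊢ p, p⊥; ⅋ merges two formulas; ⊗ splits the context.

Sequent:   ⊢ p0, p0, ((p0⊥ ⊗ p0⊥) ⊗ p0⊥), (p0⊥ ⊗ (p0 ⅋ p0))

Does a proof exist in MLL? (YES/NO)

Derivation (root first):
[⊗]  ⊢ p0, p0, ((p0⊥ ⊗ p0⊥) ⊗ p0⊥), (p0⊥ ⊗ (p0 ⅋ p0))
  [Ax]  ⊢ p0, p0⊥
  [⅋]  ⊢ p0, ((p0⊥ ⊗ p0⊥) ⊗ p0⊥), (p0 ⅋ p0)
    [⊗]  ⊢ p0, p0, p0, ((p0⊥ ⊗ p0⊥) ⊗ p0⊥)
      [⊗]  ⊢ p0, p0, (p0⊥ ⊗ p0⊥)
        [Ax]  ⊢ p0, p0⊥
        [Ax]  ⊢ p0, p0⊥
      [Ax]  ⊢ p0, p0⊥

Result: YES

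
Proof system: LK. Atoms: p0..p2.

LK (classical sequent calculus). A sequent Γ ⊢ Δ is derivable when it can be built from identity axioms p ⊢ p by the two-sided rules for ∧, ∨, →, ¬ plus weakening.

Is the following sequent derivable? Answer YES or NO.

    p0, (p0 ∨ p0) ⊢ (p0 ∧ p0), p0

Proof tree:
[∨L] p0, (p0 ∨ p0) ⊢ (p0 ∧ p0), p0
  [Ax] p0 ⊢ p0
  [WL] p0, p0 ⊢ (p0 ∧ p0)
    [∧R] p0 ⊢ (p0 ∧ p0)
      [Ax] p0 ⊢ p0
      [Ax] p0 ⊢ p0

Result: YES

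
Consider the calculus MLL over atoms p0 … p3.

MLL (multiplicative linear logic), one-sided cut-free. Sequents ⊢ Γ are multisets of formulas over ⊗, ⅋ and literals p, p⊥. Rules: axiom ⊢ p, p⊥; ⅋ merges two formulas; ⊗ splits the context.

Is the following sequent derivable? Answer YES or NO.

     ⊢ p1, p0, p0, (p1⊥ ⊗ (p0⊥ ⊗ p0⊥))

Derivation trace:
[⊗]  ⊢ p1, p0, p0, (p1⊥ ⊗ (p0⊥ ⊗ p0⊥))
  [Ax]  ⊢ p1, p1⊥
  [⊗]  ⊢ p0, p0, (p0⊥ ⊗ p0⊥)
    [Ax]  ⊢ p0, p0⊥
    [Ax]  ⊢ p0, p0⊥

Result: YES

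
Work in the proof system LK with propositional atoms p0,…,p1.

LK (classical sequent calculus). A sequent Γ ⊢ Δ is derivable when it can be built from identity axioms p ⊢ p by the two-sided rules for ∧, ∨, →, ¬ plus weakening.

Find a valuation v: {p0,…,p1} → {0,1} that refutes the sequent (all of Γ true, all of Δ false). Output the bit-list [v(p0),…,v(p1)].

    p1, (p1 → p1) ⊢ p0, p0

Search for a countermodel by truth-table:
  v=00: Γ:[p1=F, (p1 → p1)=T] Δ:[p0=F, p0=F] refutes=False
  v=01: Γ:[p1=T, (p1 → p1)=T] Δ:[p0=F, p0=F] refutes=True  ← countermodel

Result: [0, 1]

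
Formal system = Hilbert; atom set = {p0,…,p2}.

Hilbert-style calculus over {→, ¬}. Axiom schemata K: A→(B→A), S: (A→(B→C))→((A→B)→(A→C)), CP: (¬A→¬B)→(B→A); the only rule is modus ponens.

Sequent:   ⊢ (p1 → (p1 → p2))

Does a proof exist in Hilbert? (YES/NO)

Search for a countermodel by truth-table:
  v=000: Γ:[] Δ:[(p1 → (p1 → p2))=T] refutes=False
  v=001: Γ:[] Δ:[(p1 → (p1 → p2))=T] refutes=False
  v=010: Γ:[] Δ:[(p1 → (p1 → p2))=F] refutes=True  ← countermodel

Result: NO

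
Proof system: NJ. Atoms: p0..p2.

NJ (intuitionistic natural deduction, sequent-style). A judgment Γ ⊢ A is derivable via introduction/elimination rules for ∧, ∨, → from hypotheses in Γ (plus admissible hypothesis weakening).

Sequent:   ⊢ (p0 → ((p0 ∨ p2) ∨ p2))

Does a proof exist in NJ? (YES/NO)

Derivation (root first):
[→I]  ⊢ (p0 → ((p0 ∨ p2) ∨ p2))
  [∨I₁] p0 ⊢ ((p0 ∨ p2) ∨ p2)
    [∨I₁] p0 ⊢ (p0 ∨ p2)
      [Ax] p0 ⊢ p0

Result: YES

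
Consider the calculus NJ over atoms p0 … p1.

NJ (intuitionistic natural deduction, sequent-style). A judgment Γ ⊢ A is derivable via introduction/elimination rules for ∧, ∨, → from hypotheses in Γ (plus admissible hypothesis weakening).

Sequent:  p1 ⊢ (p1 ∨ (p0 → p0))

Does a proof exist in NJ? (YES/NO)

Derivation (root first):
[∨I₂] p1 ⊢ (p1 ∨ (p0 → p0))
  [Wk] p1 ⊢ (p0 → p0)
    [→I]  ⊢ (p0 → p0)
      [Ax] p0 ⊢ p0

Result: YES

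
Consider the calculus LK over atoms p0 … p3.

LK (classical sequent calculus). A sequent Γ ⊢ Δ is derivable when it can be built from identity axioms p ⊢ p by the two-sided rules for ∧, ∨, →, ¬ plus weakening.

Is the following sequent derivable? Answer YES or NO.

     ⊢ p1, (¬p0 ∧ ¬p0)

Truth-table refutation:
  v=0000: Γ:[] Δ:[p1=F, (¬p0 ∧ ¬p0)=T] refutes=False
  v=0001: Γ:[] Δ:[p1=F, (¬p0 ∧ ¬p0)=T] refutes=False
  v=0010: Γ:[] Δ:[p1=F, (¬p0 ∧ ¬p0)=T] refutes=False
  v=0011: Γ:[] Δ:[p1=F, (¬p0 ∧ ¬p0)=T] refutes=False
  v=0100: Γ:[] Δ:[p1=T, (¬p0 ∧ ¬p0)=T] refutes=False
  v=0101: Γ:[] Δ:[p1=T, (¬p0 ∧ ¬p0)=T] refutes=False
  v=0110: Γ:[] Δ:[p1=T, (¬p0 ∧ ¬p0)=T] refutes=False
  v=0111: Γ:[] Δ:[p1=T, (¬p0 ∧ ¬p0)=T] refutes=False
  v=1000: Γ:[] Δ:[p1=F, (¬p0 ∧ ¬p0)=F] refutes=True  ← countermodel

Result: NO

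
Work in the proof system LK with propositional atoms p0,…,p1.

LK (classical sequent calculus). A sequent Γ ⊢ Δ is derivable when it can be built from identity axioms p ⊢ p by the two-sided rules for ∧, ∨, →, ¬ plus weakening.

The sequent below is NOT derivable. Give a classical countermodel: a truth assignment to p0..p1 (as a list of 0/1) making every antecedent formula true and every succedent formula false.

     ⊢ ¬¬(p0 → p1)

Enumerate valuations to refute Γ ⊢ Δ:
  v=00: Γ:[] Δ:[¬¬(p0 → p1)=T] refutes=False
  v=01: Γ:[] Δ:[¬¬(p0 → p1)=T] refutes=False
  v=10: Γ:[] Δ:[¬¬(p0 → p1)=F] refutes=True  ← countermodel

Result: [1, 0]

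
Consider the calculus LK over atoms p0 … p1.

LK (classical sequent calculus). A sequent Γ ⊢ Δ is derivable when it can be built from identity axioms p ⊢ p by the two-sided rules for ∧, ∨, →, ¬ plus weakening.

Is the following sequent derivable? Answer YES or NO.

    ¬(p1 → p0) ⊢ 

Enumerate valuations to refute Γ ⊢ Δ:
  v=00: Γ:[¬(p1 → p0)=F] Δ:[] refutes=False
  v=01: Γ:[¬(p1 → p0)=T] Δ:[] refutes=True  ← countermodel

Result: NO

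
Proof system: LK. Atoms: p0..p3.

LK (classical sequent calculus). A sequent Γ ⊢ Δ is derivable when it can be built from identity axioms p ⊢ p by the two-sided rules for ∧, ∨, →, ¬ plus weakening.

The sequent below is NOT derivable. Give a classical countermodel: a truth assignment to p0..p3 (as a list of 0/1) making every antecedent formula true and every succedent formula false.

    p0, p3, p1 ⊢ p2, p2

Enumerate valuations to refute Γ ⊢ Δ:
  v=0000: Γ:[p0=F, p3=F, p1=F] Δ:[p2=F, p2=F] refutes=False
  v=0001: Γ:[p0=F, p3=T, p1=F] Δ:[p2=F, p2=F] refutes=False
  v=0010: Γ:[p0=F, p3=F, p1=F] Δ:[p2=T, p2=T] refutes=False
  v=0011: Γ:[p0=F, p3=T, p1=F] Δ:[p2=T, p2=T] refutes=False
  v=0100: Γ:[p0=F, p3=F, p1=T] Δ:[p2=F, p2=F] refutes=False
  v=0101: Γ:[p0=F, p3=T, p1=T] Δ:[p2=F, p2=F] refutes=False
  v=0110: Γ:[p0=F, p3=F, p1=T] Δ:[p2=T, p2=T] refutes=False
  v=0111: Γ:[p0=F, p3=T, p1=T] Δ:[p2=T, p2=T] refutes=False
  v=1000: Γ:[p0=T, p3=F, p1=F] Δ:[p2=F, p2=F] refutes=False
  v=1001: Γ:[p0=T, p3=T, p1=F] Δ:[p2=F, p2=F] refutes=False
  v=1010: Γ:[p0=T, p3=F, p1=F] Δ:[p2=T, p2=T] refutes=False
  v=1011: Γ:[p0=T, p3=T, p1=F] Δ:[p2=T, p2=T] refutes=False
  v=1100: Γ:[p0=T, p3=F, p1=T] Δ:[p2=F, p2=F] refutes=False
  v=1101: Γ:[p0=T, p3=T, p1=T] Δ:[p2=F, p2=F] refutes=True  ← countermodel

Result: [1, 1, 0, 1]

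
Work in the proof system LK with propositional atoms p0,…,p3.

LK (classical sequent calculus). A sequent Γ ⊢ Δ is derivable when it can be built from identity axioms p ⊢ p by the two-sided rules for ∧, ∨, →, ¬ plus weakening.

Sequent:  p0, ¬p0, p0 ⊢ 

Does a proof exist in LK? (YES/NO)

Derivation trace:
[WL] p0, ¬p0, p0 ⊢ 
  [¬L] p0, ¬p0 ⊢ 
    [Ax] p0 ⊢ p0

Result: YES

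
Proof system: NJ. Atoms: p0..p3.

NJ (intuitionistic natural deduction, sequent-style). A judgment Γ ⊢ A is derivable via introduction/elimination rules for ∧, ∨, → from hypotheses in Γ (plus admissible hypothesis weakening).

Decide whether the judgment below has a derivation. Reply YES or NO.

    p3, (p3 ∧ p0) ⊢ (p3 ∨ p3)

Derivation trace:
[∨I₁] p3, (p3 ∧ p0) ⊢ (p3 ∨ p3)
  [Wk] p3, (p3 ∧ p0) ⊢ p3
    [Ax] p3 ⊢ p3

Result: YES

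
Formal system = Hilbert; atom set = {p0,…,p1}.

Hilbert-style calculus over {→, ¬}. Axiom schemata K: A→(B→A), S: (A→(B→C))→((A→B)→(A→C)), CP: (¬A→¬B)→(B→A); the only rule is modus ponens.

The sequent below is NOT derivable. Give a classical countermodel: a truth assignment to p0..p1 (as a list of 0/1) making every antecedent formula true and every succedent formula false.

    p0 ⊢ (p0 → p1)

Enumerate valuations to refute Γ ⊢ Δ:
  v=00: Γ:[p0=F] Δ:[(p0 → p1)=T] refutes=False
  v=01: Γ:[p0=F] Δ:[(p0 → p1)=T] refutes=False
  v=10: Γ:[p0=T] Δ:[(p0 → p1)=F] refutes=True  ← countermodel

Result: [1, 0]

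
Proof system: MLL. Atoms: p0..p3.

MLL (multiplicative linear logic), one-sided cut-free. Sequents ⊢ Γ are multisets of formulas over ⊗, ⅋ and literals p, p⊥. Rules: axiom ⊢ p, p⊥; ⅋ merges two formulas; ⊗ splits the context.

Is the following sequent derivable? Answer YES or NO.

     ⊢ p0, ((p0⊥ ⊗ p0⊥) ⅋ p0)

Derivation (root first):
[⅋]  ⊢ p0, ((p0⊥ ⊗ p0⊥) ⅋ p0)
  [⊗]  ⊢ p0, p0, (p0⊥ ⊗ p0⊥)
    [Ax]  ⊢ p0, p0⊥
    [Ax]  ⊢ p0, p0⊥

Result: YES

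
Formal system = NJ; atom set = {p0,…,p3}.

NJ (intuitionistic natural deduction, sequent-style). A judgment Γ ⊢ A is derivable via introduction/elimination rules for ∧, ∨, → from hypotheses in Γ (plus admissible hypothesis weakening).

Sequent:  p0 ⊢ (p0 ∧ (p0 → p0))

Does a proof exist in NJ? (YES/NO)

Derivation (root first):
[∧I] p0 ⊢ (p0 ∧ (p0 → p0))
  [Ax] p0 ⊢ p0
  [→I]  ⊢ (p0 → p0)
    [Ax] p0 ⊢ p0

Result: YES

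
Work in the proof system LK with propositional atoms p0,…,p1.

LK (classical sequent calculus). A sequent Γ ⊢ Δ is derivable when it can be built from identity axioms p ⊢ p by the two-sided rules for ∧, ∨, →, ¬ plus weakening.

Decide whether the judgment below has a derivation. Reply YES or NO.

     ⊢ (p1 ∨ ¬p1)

Derivation trace:
[∨R]  ⊢ (p1 ∨ ¬p1)
  [¬R]  ⊢ p1, ¬p1
    [Ax] p1 ⊢ p1

Result: YES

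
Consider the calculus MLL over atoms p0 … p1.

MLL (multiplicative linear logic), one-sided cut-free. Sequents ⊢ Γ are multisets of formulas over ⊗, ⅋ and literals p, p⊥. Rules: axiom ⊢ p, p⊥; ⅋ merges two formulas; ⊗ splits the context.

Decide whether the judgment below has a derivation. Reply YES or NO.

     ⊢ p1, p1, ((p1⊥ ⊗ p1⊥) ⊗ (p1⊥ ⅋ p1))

Proof tree:
[⊗]  ⊢ p1, p1, ((p1⊥ ⊗ p1⊥) ⊗ (p1⊥ ⅋ p1))
  [⊗]  ⊢ p1, p1, (p1⊥ ⊗ p1⊥)
    [Ax]  ⊢ p1, p1⊥
    [Ax]  ⊢ p1, p1⊥
  [⅋]  ⊢ (p1⊥ ⅋ p1)
    [Ax]  ⊢ p1, p1⊥

Result: YES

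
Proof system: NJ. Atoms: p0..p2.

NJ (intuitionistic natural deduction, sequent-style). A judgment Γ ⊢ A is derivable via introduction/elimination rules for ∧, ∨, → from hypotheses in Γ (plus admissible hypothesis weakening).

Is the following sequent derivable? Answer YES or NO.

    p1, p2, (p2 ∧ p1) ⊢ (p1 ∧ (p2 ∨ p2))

Proof tree:
[Wk] p1, p2, (p2 ∧ p1) ⊢ (p1 ∧ (p2 ∨ p2))
  [∧I] p1, p2 ⊢ (p1 ∧ (p2 ∨ p2))
    [Ax] p1 ⊢ p1
    [∨I₁] p2 ⊢ (p2 ∨ p2)
      [Ax] p2 ⊢ p2

Result: YES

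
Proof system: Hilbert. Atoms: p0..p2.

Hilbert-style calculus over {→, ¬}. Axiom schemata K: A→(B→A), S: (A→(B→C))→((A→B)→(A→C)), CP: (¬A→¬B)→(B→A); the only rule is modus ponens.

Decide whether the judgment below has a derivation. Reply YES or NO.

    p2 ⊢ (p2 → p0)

Truth-table refutation:
  v=000: Γ:[p2=F] Δ:[(p2 → p0)=T] refutes=False
  v=001: Γ:[p2=T] Δ:[(p2 → p0)=F] refutes=True  ← countermodel

Result: NO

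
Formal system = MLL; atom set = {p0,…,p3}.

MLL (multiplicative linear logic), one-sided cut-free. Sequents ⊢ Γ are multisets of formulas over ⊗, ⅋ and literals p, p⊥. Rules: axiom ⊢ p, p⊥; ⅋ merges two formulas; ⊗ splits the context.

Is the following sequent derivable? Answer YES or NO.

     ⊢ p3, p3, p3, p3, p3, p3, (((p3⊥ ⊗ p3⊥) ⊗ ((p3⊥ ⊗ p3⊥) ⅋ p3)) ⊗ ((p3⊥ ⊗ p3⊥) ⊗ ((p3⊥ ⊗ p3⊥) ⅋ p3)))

Proof tree:
[⊗]  ⊢ p3, p3, p3, p3, p3, p3, (((p3⊥ ⊗ p3⊥) ⊗ ((p3⊥ ⊗ p3⊥) ⅋ p3)) ⊗ ((p3⊥ ⊗ p3⊥) ⊗ ((p3⊥ ⊗ p3⊥) ⅋ p3)))
  [⊗]  ⊢ p3, p3, p3, ((p3⊥ ⊗ p3⊥) ⊗ ((p3⊥ ⊗ p3⊥) ⅋ p3))
    [⊗]  ⊢ p3, p3, (p3⊥ ⊗ p3⊥)
      [Ax]  ⊢ p3, p3⊥
      [Ax]  ⊢ p3, p3⊥
    [⅋]  ⊢ p3, ((p3⊥ ⊗ p3⊥) ⅋ p3)
      [⊗]  ⊢ p3, p3, (p3⊥ ⊗ p3⊥)
        [Ax]  ⊢ p3, p3⊥
        [Ax]  ⊢ p3, p3⊥
  [⊗]  ⊢ p3, p3, p3, ((p3⊥ ⊗ p3⊥) ⊗ ((p3⊥ ⊗ p3⊥) ⅋ p3))
    [⊗]  ⊢ p3, p3, (p3⊥ ⊗ p3⊥)
      [Ax]  ⊢ p3, p3⊥
      [Ax]  ⊢ p3, p3⊥
    [⅋]  ⊢ p3, ((p3⊥ ⊗ p3⊥) ⅋ p3)
      [⊗]  ⊢ p3, p3, (p3⊥ ⊗ p3⊥)
        [Ax]  ⊢ p3, p3⊥
        [Ax]  ⊢ p3, p3⊥

Result: YES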